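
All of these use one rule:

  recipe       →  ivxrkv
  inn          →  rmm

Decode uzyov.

fable

Each pair mirrors across the alphabet (r↔i, e↔v, c↔x): positions sum to 25. Letters are reflected about the middle of the alphabet (position → 25−position): Atbash.
Undoing it on uzyov: u↔f, z↔a, y↔b, o↔l, v↔e.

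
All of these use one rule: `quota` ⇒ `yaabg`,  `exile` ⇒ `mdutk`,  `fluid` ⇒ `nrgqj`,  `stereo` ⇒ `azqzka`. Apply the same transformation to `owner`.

wczmx

Shifts by position in quota: pos 0: q→y (+8), pos 1: u→a (+6), pos 2: o→a (+12), pos 3: t→b (+8), pos 4: a→g (+6) — repeating every 3. It's a Vigenère-style cipher with numeric key [8,6,12]: position i shifts by key[i mod 3].
On owner: o+8=w, w+6=c, n+12=z, e+8=m, r+6=x.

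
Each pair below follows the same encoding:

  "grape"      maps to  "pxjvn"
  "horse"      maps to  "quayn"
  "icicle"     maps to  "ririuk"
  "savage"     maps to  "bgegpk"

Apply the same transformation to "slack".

Shifts by position in grape: pos 0: g→p (+9), pos 1: r→x (+6), pos 2: a→j (+9), pos 3: p→v (+6) — repeating every 2. The shifts repeat in a cycle of length 2: positions 0,1,… shift by +9, +6, then the pattern repeats.
On slack: s+9=b, l+6=r, a+9=j, c+6=i, k+9=t.

brjit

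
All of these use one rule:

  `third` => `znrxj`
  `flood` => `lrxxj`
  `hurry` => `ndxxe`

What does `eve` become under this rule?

nbn

The shift depends on letter class: consonant t→z is +6, but vowel i→r is +9. The rule splits by letter class: vowels +9, consonants +6.
Applying it to eve: e(vowel)+9=n, v(cons)+6=b, e(vowel)+9=n.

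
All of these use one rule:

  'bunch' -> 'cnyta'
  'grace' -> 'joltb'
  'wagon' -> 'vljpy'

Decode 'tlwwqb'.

b(1)→c(2) and u(20)→n(13) fit y≡17x+11 (mod 26); the inverse of 17 mod 26 is 23. Treating letters as 0–25, the rule is x ↦ 17x + 11 (mod 26).
Reversing it on tlwwqb: t(19)→23·(19−11)≡2=c; l(11)→23·(11−11)≡0=a; w(22)→23·(22−11)≡19=t; w(22)→23·(22−11)≡19=t; q(16)→23·(16−11)≡11=l; b(1)→23·(1−11)≡4=e (all mod 26).

cattle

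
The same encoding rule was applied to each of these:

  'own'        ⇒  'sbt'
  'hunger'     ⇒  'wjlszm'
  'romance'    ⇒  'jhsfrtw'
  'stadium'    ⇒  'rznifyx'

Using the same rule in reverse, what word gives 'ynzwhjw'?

Two steps: reverse the string, then apply a Caesar shift of +5.
Undoing it on ynzwhjw: shift back: y−5=t, n−5=i, z−5=u, w−5=r, h−5=c, j−5=e, w−5=r → tiurcer; then reverse → recruit.

recruit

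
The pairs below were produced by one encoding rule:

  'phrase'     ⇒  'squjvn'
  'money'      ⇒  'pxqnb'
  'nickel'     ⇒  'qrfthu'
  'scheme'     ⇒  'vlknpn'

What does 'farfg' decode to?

Shifts by position in phrase: pos 0: p→s (+3), pos 1: h→q (+9), pos 2: r→u (+3), pos 3: a→j (+9) — repeating every 2. It's a Vigenère-style cipher with numeric key [3,9]: position i shifts by key[i mod 2].
Undoing it on farfg: f−3=c, a−9=r, r−3=o, f−9=w, g−3=d.

crowd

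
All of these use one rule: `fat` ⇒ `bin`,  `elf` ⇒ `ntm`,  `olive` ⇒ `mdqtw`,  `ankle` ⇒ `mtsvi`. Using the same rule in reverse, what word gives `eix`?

paw

The output letters match the input read backwards, each shifted +8: fat reversed is taf. Two steps: reverse the string, then apply a Caesar shift of +8.
Decoding eix: shift back: e−8=w, i−8=a, x−8=p → wap; then reverse → paw.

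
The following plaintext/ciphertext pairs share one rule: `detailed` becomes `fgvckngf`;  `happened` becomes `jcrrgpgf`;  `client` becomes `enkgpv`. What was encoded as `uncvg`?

Compare letters: d→f is +2, e→g is +2, t→v is +2 — a constant shift. This is a Caesar cipher with shift 2.
Reversing it on uncvg: u−2=s, n−2=l, c−2=a, v−2=t, g−2=e.

slate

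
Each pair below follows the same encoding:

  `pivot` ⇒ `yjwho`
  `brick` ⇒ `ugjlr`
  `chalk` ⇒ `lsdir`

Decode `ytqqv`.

penny

Each letter's alphabet position (a=0..z=25) is mapped through 17·x+3 mod 26 — an affine cipher.
Decoding ytqqv: y(24)→23·(24−3)≡15=p; t(19)→23·(19−3)≡4=e; q(16)→23·(16−3)≡13=n; q(16)→23·(16−3)≡13=n; v(21)→23·(21−3)≡24=y (all mod 26).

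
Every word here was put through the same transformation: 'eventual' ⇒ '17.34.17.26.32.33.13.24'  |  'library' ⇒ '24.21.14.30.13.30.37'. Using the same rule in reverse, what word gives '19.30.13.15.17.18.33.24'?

The number is (letter's place in the alphabet, a=1) + 12.
Undoing it on 19.30.13.15.17.18.33.24: 19→(19−12)÷1=7=g, 30→(30−12)÷1=18=r, 13→(13−12)÷1=1=a, 15→(15−12)÷1=3=c, 17→(17−12)÷1=5=e, 18→(18−12)÷1=6=f, 33→(33−12)÷1=21=u, 24→(24−12)÷1=12=l.

graceful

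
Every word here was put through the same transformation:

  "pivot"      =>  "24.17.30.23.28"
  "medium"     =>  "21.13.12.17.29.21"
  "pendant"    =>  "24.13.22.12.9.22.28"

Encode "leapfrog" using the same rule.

p is letter #16 and maps to 24: an offset of 8. Letters become their 1-based position plus 8 (so a→9, b→10, …).
Applying it to leapfrog: l=12→20, e=5→13, a=1→9, p=16→24, f=6→14, r=18→26, o=15→23, g=7→15.

20.13.9.24.14.26.23.15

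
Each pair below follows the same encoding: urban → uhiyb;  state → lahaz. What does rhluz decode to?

Two steps: reverse the string, then apply a Caesar shift of +7.
Reversing it on rhluz: shift back: r−7=k, h−7=a, l−7=e, u−7=n, z−7=s → kaens; then reverse → sneak.

sneak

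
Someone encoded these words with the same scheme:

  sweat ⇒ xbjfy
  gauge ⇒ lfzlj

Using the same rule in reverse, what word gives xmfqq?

shall

Compare letters: s→x is +5, w→b is +5, e→j is +5 — a constant shift. It's a constant shift of +5 (ROT5).
Undoing it on xmfqq: x−5=s, m−5=h, f−5=a, q−5=l, q−5=l.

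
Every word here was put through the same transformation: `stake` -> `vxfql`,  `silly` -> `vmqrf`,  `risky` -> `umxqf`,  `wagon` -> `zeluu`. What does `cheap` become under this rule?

fljgw

The shift increases by 1 at each position, starting from +3: 3, 4, 5, ….
For cheap: c+3=f, h+4=l, e+5=j, a+6=g, p+7=w.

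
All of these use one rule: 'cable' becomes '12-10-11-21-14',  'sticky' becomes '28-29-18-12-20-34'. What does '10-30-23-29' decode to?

aunt

c is letter #3 and maps to 12: an offset of 9. The number is (letter's place in the alphabet, a=1) + 9.
Undoing it on 10-30-23-29: 10→(10−9)÷1=1=a, 30→(30−9)÷1=21=u, 23→(23−9)÷1=14=n, 29→(29−9)÷1=20=t.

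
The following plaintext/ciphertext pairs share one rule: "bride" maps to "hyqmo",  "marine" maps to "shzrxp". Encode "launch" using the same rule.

rhcwms

In bride: b→h is +6, r→y is +7, i→q is +8, d→m is +9 — the shift increases by 1 each position. Each letter shifts forward by (position + 6), i.e. 6, 7, 8, … — the shift grows by one for each successive letter.
On launch: l+6=r, a+7=h, u+8=c, n+9=w, c+10=m, h+11=s.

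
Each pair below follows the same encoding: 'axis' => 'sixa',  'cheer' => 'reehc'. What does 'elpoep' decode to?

people

The word is simply reversed.
Decoding elpoep: then reverse → people.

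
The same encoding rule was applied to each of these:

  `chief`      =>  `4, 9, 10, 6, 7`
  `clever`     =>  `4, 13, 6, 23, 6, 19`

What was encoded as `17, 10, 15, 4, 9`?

Letters become their 1-based position plus 1 (so a→2, b→3, …).
Decoding 17, 10, 15, 4, 9: 17→(17−1)÷1=16=p, 10→(10−1)÷1=9=i, 15→(15−1)÷1=14=n, 4→(4−1)÷1=3=c, 9→(9−1)÷1=8=h.

pinch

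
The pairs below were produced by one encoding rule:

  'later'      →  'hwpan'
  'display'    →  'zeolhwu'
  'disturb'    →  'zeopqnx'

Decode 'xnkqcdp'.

brought

Compare letters: l→h is +22, a→w is +22, t→p is +22 — a constant shift. Every letter moves 22 places later in the alphabet, wrapping around z→a.
Decoding xnkqcdp: x−22=b, n−22=r, k−22=o, q−22=u, c−22=g, d−22=h, p−22=t.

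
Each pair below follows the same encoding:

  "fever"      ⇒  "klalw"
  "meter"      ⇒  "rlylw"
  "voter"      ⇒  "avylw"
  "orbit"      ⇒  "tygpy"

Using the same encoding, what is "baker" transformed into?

ghplw

Shifts by position in fever: pos 0: f→k (+5), pos 1: e→l (+7), pos 2: v→a (+5), pos 3: e→l (+7) — repeating every 2. A repeating key of period 2 is used — shifts +5, +7 over and over.
Applying it to baker: b+5=g, a+7=h, k+5=p, e+7=l, r+5=w.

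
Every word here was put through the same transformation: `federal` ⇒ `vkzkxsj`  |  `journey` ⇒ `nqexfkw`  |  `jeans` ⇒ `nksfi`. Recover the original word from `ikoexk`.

secure

f(5)→v(21) and e(4)→k(10) fit y≡11x+18 (mod 26); the inverse of 11 mod 26 is 19. Each letter's alphabet position (a=0..z=25) is mapped through 11·x+18 mod 26 — an affine cipher.
Decoding ikoexk: i(8)→19·(8−18)≡18=s; k(10)→19·(10−18)≡4=e; o(14)→19·(14−18)≡2=c; e(4)→19·(4−18)≡20=u; x(23)→19·(23−18)≡17=r; k(10)→19·(10−18)≡4=e (all mod 26).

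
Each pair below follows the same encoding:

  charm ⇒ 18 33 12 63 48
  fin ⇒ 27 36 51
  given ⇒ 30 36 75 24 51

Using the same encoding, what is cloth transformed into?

c(#3)→18 and h(#8)→33: differences scale by 3, so n = 3·pos + 9. The formula is n = 3×(alphabet index, a=1) + 9.
For cloth: c=3→18, l=12→45, o=15→54, t=20→69, h=8→33.

18 45 54 69 33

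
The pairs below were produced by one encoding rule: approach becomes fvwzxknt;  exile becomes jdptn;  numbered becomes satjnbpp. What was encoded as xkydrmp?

In approach: a→f is +5, p→v is +6, p→w is +7, r→z is +8 — the shift increases by 1 each position. Each letter shifts forward by (position + 5), i.e. 5, 6, 7, … — the shift grows by one for each successive letter.
Reversing it on xkydrmp: x−5=s, k−6=e, y−7=r, d−8=v, r−9=i, m−10=c, p−11=e.

service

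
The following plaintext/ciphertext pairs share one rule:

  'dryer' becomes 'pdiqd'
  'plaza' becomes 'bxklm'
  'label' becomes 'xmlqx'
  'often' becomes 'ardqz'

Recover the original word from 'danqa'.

Shifts by position in dryer: pos 0: d→p (+12), pos 1: r→d (+12), pos 2: y→i (+10), pos 3: e→q (+12), pos 4: r→d (+12) — repeating every 3. A repeating key of period 3 is used — shifts +12, +12, +10 over and over.
Reversing it on danqa: d−12=r, a−12=o, n−10=d, q−12=e, a−12=o.

rodeo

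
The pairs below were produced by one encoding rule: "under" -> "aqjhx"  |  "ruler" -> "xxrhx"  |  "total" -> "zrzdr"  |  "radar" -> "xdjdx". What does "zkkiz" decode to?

theft

Shifts by position in under: pos 0: u→a (+6), pos 1: n→q (+3), pos 2: d→j (+6), pos 3: e→h (+3) — repeating every 2. A repeating key of period 2 is used — shifts +6, +3 over and over.
Reversing it on zkkiz: z−6=t, k−3=h, k−6=e, i−3=f, z−6=t.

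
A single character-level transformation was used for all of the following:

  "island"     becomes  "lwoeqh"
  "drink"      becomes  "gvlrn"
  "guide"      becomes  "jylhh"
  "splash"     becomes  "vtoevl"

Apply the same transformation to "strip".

A repeating key of period 2 is used — shifts +3, +4 over and over.
For strip: s+3=v, t+4=x, r+3=u, i+4=m, p+3=s.

vxums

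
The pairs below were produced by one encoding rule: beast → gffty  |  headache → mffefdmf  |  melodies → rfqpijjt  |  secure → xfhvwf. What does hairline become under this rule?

Shifts by position in beast: pos 0: b→g (+5), pos 1: e→f (+1), pos 2: a→f (+5), pos 3: s→t (+1) — repeating every 2. The shifts repeat in a cycle of length 2: positions 0,1,… shift by +5, +1, then the pattern repeats.
For hairline: h+5=m, a+1=b, i+5=n, r+1=s, l+5=q, i+1=j, n+5=s, e+1=f.

mbnsqjsf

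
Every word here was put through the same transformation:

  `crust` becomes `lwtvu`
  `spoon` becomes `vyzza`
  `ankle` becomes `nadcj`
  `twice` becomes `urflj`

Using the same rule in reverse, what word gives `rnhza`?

c(2)→l(11) and r(17)→w(22) fit y≡25x+13 (mod 26); the inverse of 25 mod 26 is 25. Treating letters as 0–25, the rule is x ↦ 25x + 13 (mod 26).
Undoing it on rnhza: r(17)→25·(17−13)≡22=w; n(13)→25·(13−13)≡0=a; h(7)→25·(7−13)≡6=g; z(25)→25·(25−13)≡14=o; a(0)→25·(0−13)≡13=n (all mod 26).

wagon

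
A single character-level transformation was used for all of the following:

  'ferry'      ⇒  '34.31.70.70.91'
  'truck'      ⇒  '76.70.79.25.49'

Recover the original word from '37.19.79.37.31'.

f(#6)→34 and e(#5)→31: differences scale by 3, so n = 3·pos + 16. With a=1..z=26, the number is 3·pos + 16.
Reversing it on 37.19.79.37.31: 37→(37−16)÷3=7=g, 19→(19−16)÷3=1=a, 79→(79−16)÷3=21=u, 37→(37−16)÷3=7=g, 31→(31−16)÷3=5=e.

gauge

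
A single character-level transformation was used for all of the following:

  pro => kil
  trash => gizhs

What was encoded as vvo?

Each pair mirrors across the alphabet (p↔k, r↔i, o↔l): positions sum to 25. Letters are reflected about the middle of the alphabet (position → 25−position): Atbash.
Undoing it on vvo: v↔e, v↔e, o↔l.

eel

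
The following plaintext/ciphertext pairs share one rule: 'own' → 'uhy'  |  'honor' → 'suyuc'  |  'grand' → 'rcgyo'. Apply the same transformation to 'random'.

Two shifts are in play — +6 for a/e/i/o/u, +11 for every other letter.
For random: r(cons)+11=c, a(vowel)+6=g, n(cons)+11=y, d(cons)+11=o, o(vowel)+6=u, m(cons)+11=x.

cgyoux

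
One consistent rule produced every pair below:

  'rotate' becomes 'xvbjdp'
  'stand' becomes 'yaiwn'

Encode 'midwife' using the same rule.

In rotate: r→x is +6, o→v is +7, t→b is +8, a→j is +9 — the shift increases by 1 each position. Letter i (0-indexed) is shifted by i+6, so successive shifts are 6, 7, 8, ….
For midwife: m+6=s, i+7=p, d+8=l, w+9=f, i+10=s, f+11=q, e+12=q.

splfsqq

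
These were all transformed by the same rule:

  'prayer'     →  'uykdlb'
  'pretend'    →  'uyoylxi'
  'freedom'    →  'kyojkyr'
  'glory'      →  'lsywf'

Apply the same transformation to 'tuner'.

A repeating key of period 3 is used — shifts +5, +7, +10 over and over.
On tuner: t+5=y, u+7=b, n+10=x, e+5=j, r+7=y.

ybxjy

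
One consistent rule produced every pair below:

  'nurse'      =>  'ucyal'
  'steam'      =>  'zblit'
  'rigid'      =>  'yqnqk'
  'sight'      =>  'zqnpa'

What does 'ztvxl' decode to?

It's a Vigenère-style cipher with numeric key [7,8]: position i shifts by key[i mod 2].
Decoding ztvxl: z−7=s, t−8=l, v−7=o, x−8=p, l−7=e.

slope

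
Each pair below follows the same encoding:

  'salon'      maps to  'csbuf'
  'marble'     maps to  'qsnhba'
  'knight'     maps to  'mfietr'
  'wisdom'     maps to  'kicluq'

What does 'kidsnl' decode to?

wizard

Treating letters as 0–25, the rule is x ↦ 15x + 18 (mod 26).
Undoing it on kidsnl: k(10)→7·(10−18)≡22=w; i(8)→7·(8−18)≡8=i; d(3)→7·(3−18)≡25=z; s(18)→7·(18−18)≡0=a; n(13)→7·(13−18)≡17=r; l(11)→7·(11−18)≡3=d (all mod 26).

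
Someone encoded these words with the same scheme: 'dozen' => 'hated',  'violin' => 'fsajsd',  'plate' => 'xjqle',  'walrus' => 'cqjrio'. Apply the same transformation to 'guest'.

yieol

d(3)→h(7) and o(14)→a(0) fit y≡23x+16 (mod 26); the inverse of 23 mod 26 is 17. This is an affine cipher: with a=0,…,z=25, each position x becomes (23x+16) mod 26.
Applying it to guest: g(6)→23·6+16≡24=y; u(20)→23·20+16≡8=i; e(4)→23·4+16≡4=e; s(18)→23·18+16≡14=o; t(19)→23·19+16≡11=l (all mod 26).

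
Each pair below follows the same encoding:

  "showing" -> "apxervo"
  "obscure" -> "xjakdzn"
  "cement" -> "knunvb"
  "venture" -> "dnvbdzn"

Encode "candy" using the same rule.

kjvlg

The shift depends on letter class: consonant s→a is +8, but vowel o→x is +9. Two shifts are in play — +9 for a/e/i/o/u, +8 for every other letter.
On candy: c(cons)+8=k, a(vowel)+9=j, n(cons)+8=v, d(cons)+8=l, y(cons)+8=g.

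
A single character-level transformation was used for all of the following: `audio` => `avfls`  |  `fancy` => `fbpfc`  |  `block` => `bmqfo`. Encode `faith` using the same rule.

In audio: a→a is +0, u→v is +1, d→f is +2, i→l is +3 — the shift increases by 1 each position. Letter i (0-indexed) is shifted by i+0, so successive shifts are 0, 1, 2, ….
Applying it to faith: f+0=f, a+1=b, i+2=k, t+3=w, h+4=l.

fbkwl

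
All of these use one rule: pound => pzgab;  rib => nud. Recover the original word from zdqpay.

The output letters match the input read backwards, each shifted +12: pound reversed is dnuop. Read the word backwards and shift each letter +12.
Decoding zdqpay: shift back: z−12=n, d−12=r, q−12=e, p−12=d, a−12=o, y−12=m → nredom; then reverse → modern.

modern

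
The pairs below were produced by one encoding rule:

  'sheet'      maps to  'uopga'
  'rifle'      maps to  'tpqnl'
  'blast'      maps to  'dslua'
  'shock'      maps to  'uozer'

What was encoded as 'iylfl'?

grade

Shifts by position in sheet: pos 0: s→u (+2), pos 1: h→o (+7), pos 2: e→p (+11), pos 3: e→g (+2), pos 4: t→a (+7) — repeating every 3. It's a Vigenère-style cipher with numeric key [2,7,11]: position i shifts by key[i mod 3].
Undoing it on iylfl: i−2=g, y−7=r, l−11=a, f−2=d, l−7=e.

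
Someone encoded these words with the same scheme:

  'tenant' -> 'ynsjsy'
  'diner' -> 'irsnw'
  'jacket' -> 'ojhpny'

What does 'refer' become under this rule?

wnknw

Two shifts are in play — +9 for a/e/i/o/u, +5 for every other letter.
For refer: r(cons)+5=w, e(vowel)+9=n, f(cons)+5=k, e(vowel)+9=n, r(cons)+5=w.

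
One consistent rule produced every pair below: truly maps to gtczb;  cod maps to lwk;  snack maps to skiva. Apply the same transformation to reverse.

The output letters match the input read backwards, each shifted +8: truly reversed is ylurt. The word is reversed, then every letter is shifted forward by 8.
For reverse: reverse → esrever; then shift: e+8=m, s+8=a, r+8=z, e+8=m, v+8=d, e+8=m, r+8=z.

mazmdmz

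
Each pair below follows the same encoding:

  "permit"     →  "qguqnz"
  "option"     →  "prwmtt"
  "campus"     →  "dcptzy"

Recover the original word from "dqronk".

In permit: p→q is +1, e→g is +2, r→u is +3, m→q is +4 — the shift increases by 1 each position. The shift increases by 1 at each position, starting from +1: 1, 2, 3, ….
Decoding dqronk: d−1=c, q−2=o, r−3=o, o−4=k, n−5=i, k−6=e.

cookie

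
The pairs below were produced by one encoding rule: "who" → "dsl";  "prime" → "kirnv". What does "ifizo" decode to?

Each letter is replaced by its mirror in the alphabet: a↔z, b↔y, c↔x, and so on (the Atbash cipher).
Decoding ifizo: i↔r, f↔u, i↔r, z↔a, o↔l.

rural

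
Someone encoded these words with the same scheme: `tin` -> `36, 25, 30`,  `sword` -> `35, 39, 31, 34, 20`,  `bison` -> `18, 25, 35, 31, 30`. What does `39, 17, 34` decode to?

t is letter #20 and maps to 36: an offset of 16. The number is (letter's place in the alphabet, a=1) + 16.
Undoing it on 39, 17, 34: 39→(39−16)÷1=23=w, 17→(17−16)÷1=1=a, 34→(34−16)÷1=18=r.

war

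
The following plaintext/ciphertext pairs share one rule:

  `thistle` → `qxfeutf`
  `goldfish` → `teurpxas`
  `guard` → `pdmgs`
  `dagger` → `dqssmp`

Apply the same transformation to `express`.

eeqdbjq

The output letters match the input read backwards, each shifted +12: thistle reversed is eltsiht. The word is reversed, then every letter is shifted forward by 12.
For express: reverse → sserpxe; then shift: s+12=e, s+12=e, e+12=q, r+12=d, p+12=b, x+12=j, e+12=q.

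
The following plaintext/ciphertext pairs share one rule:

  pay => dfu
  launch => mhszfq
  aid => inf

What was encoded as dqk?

The output letters match the input read backwards, each shifted +5: pay reversed is yap. Read the word backwards and shift each letter +5.
Undoing it on dqk: shift back: d−5=y, q−5=l, k−5=f → ylf; then reverse → fly.

fly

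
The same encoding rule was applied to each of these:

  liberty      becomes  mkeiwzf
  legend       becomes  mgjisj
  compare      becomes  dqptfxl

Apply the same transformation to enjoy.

In liberty: l→m is +1, i→k is +2, b→e is +3, e→i is +4 — the shift increases by 1 each position. Letter i (0-indexed) is shifted by i+1, so successive shifts are 1, 2, 3, ….
For enjoy: e+1=f, n+2=p, j+3=m, o+4=s, y+5=d.

fpmsd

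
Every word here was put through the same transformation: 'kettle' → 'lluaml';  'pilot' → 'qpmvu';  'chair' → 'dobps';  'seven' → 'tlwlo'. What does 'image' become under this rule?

Shifts by position in kettle: pos 0: k→l (+1), pos 1: e→l (+7), pos 2: t→u (+1), pos 3: t→a (+7) — repeating every 2. The shifts repeat in a cycle of length 2: positions 0,1,… shift by +1, +7, then the pattern repeats.
For image: i+1=j, m+7=t, a+1=b, g+7=n, e+1=f.

jtbnf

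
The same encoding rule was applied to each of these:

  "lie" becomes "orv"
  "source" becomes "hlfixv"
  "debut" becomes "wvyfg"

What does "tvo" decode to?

Each pair mirrors across the alphabet (l↔o, i↔r, e↔v): positions sum to 25. Each letter is replaced by its mirror in the alphabet: a↔z, b↔y, c↔x, and so on (the Atbash cipher).
Decoding tvo: t↔g, v↔e, o↔l.

gel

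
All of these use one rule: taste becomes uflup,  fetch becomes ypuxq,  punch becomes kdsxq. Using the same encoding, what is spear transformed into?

lkpfc

t(19)→u(20) and a(0)→f(5) fit y≡9x+5 (mod 26); the inverse of 9 mod 26 is 3. Each letter's alphabet position (a=0..z=25) is mapped through 9·x+5 mod 26 — an affine cipher.
For spear: s(18)→9·18+5≡11=l; p(15)→9·15+5≡10=k; e(4)→9·4+5≡15=p; a(0)→9·0+5≡5=f; r(17)→9·17+5≡2=c (all mod 26).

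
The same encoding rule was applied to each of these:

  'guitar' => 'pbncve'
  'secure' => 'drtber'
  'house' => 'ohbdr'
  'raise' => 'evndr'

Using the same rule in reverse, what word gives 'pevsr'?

g(6)→p(15) and u(20)→b(1) fit y≡25x+21 (mod 26); the inverse of 25 mod 26 is 25. This is an affine cipher: with a=0,…,z=25, each position x becomes (25x+21) mod 26.
Decoding pevsr: p(15)→25·(15−21)≡6=g; e(4)→25·(4−21)≡17=r; v(21)→25·(21−21)≡0=a; s(18)→25·(18−21)≡3=d; r(17)→25·(17−21)≡4=e (all mod 26).

grade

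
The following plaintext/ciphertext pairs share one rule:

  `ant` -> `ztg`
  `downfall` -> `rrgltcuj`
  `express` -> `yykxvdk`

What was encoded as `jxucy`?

sword

The output letters match the input read backwards, each shifted +6: ant reversed is tna. The word is reversed, then every letter is shifted forward by 6.
Reversing it on jxucy: shift back: j−6=d, x−6=r, u−6=o, c−6=w, y−6=s → drows; then reverse → sword.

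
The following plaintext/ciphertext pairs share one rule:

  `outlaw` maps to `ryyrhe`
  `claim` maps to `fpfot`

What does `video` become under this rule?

ymikv

In outlaw: o→r is +3, u→y is +4, t→y is +5, l→r is +6 — the shift increases by 1 each position. Letter i (0-indexed) is shifted by i+3, so successive shifts are 3, 4, 5, ….
On video: v+3=y, i+4=m, d+5=i, e+6=k, o+7=v.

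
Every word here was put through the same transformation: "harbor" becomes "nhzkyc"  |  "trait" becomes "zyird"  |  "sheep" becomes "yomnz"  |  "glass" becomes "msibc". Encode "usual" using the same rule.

In harbor: h→n is +6, a→h is +7, r→z is +8, b→k is +9 — the shift increases by 1 each position. The shift increases by 1 at each position, starting from +6: 6, 7, 8, ….
Applying it to usual: u+6=a, s+7=z, u+8=c, a+9=j, l+10=v.

azcjv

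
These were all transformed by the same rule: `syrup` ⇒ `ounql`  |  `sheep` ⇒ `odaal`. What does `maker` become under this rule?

Compare letters: s→o is +22, y→u is +22, r→n is +22 — a constant shift. This is a Caesar cipher with shift 22.
Applying it to maker: m+22=i, a+22=w, k+22=g, e+22=a, r+22=n.

iwgan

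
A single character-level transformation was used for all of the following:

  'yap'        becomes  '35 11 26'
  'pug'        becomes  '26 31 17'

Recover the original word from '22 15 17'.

y is letter #25 and maps to 35: an offset of 10. The number is (letter's place in the alphabet, a=1) + 10.
Undoing it on 22 15 17: 22→(22−10)÷1=12=l, 15→(15−10)÷1=5=e, 17→(17−10)÷1=7=g.

leg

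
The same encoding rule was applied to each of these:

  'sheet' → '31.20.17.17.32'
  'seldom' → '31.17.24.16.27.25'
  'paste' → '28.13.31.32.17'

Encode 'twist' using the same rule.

s is letter #19 and maps to 31: an offset of 12. Letters become their 1-based position plus 12 (so a→13, b→14, …).
For twist: t=20→32, w=23→35, i=9→21, s=19→31, t=20→32.

32.35.21.31.32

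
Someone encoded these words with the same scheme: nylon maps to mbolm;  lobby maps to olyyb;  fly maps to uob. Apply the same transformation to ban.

yzm

Each letter is replaced by its mirror in the alphabet: a↔z, b↔y, c↔x, and so on (the Atbash cipher).
Applying it to ban: b↔y, a↔z, n↔m.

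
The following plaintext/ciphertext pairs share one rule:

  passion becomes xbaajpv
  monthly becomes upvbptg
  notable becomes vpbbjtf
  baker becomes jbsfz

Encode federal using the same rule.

The shift depends on letter class: consonant p→x is +8, but vowel a→b is +1. The rule splits by letter class: vowels +1, consonants +8.
Applying it to federal: f(cons)+8=n, e(vowel)+1=f, d(cons)+8=l, e(vowel)+1=f, r(cons)+8=z, a(vowel)+1=b, l(cons)+8=t.

nflfzbt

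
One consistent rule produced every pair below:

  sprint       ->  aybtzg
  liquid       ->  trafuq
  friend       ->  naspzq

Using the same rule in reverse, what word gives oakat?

In sprint: s→a is +8, p→y is +9, r→b is +10, i→t is +11 — the shift increases by 1 each position. Each letter shifts forward by (position + 8), i.e. 8, 9, 10, … — the shift grows by one for each successive letter.
Reversing it on oakat: o−8=g, a−9=r, k−10=a, a−11=p, t−12=h.

graph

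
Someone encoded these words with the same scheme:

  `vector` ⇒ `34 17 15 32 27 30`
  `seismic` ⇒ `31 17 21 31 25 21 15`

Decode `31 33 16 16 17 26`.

sudden

v is letter #22 and maps to 34: an offset of 12. Each letter is replaced by its alphabet position (a=1..z=26) + 12.
Reversing it on 31 33 16 16 17 26: 31→(31−12)÷1=19=s, 33→(33−12)÷1=21=u, 16→(16−12)÷1=4=d, 16→(16−12)÷1=4=d, 17→(17−12)÷1=5=e, 26→(26−12)÷1=14=n.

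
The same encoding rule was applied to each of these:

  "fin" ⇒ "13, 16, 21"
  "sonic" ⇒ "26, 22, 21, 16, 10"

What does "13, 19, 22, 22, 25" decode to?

floor

f is letter #6 and maps to 13: an offset of 7. Letters become their 1-based position plus 7 (so a→8, b→9, …).
Reversing it on 13, 19, 22, 22, 25: 13→(13−7)÷1=6=f, 19→(19−7)÷1=12=l, 22→(22−7)÷1=15=o, 22→(22−7)÷1=15=o, 25→(25−7)÷1=18=r.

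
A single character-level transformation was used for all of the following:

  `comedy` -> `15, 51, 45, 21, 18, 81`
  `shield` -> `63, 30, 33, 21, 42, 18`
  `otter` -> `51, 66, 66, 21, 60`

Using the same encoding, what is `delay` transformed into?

Each letter becomes 3×(its alphabet position, a=1..z=26) + 6.
For delay: d=4→18, e=5→21, l=12→42, a=1→9, y=25→81.

18, 21, 42, 9, 81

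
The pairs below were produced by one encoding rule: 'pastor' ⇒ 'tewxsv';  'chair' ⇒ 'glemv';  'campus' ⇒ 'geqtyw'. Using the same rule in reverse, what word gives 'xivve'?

Compare letters: p→t is +4, a→e is +4, s→w is +4 — a constant shift. It's a constant shift of +4 (ROT4).
Undoing it on xivve: x−4=t, i−4=e, v−4=r, v−4=r, e−4=a.

terra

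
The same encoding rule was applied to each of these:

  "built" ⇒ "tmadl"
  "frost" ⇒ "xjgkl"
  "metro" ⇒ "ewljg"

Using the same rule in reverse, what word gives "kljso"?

straw

Compare letters: b→t is +18, u→m is +18, i→a is +18 — a constant shift. Each letter is shifted forward by 18 in the alphabet (a Caesar shift of +18).
Decoding kljso: k−18=s, l−18=t, j−18=r, s−18=a, o−18=w.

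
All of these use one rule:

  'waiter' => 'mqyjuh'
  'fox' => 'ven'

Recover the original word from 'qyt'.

Compare letters: w→m is +16, a→q is +16, i→y is +16 — a constant shift. Every letter moves 16 places later in the alphabet, wrapping around z→a.
Undoing it on qyt: q−16=a, y−16=i, t−16=d.

aid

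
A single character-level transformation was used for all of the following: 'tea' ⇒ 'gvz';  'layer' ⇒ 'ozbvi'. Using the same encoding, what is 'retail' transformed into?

ivgzro

Each letter is replaced by its mirror in the alphabet: a↔z, b↔y, c↔x, and so on (the Atbash cipher).
On retail: r↔i, e↔v, t↔g, a↔z, i↔r, l↔o.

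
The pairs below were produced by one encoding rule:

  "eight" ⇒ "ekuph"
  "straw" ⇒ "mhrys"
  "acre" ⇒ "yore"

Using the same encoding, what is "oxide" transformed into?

gnkje

Each letter's alphabet position (a=0..z=25) is mapped through 21·x+24 mod 26 — an affine cipher.
For oxide: o(14)→21·14+24≡6=g; x(23)→21·23+24≡13=n; i(8)→21·8+24≡10=k; d(3)→21·3+24≡9=j; e(4)→21·4+24≡4=e (all mod 26).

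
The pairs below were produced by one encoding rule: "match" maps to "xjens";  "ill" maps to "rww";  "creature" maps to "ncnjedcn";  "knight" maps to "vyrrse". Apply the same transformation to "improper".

rxacxanc

The shift depends on letter class: consonant m→x is +11, but vowel a→j is +9. Vowels shift forward by 9 and consonants shift forward by 11.
For improper: i(vowel)+9=r, m(cons)+11=x, p(cons)+11=a, r(cons)+11=c, o(vowel)+9=x, p(cons)+11=a, e(vowel)+9=n, r(cons)+11=c.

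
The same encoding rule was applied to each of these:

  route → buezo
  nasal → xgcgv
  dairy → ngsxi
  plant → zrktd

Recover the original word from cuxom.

The shifts repeat in a cycle of length 2: positions 0,1,… shift by +10, +6, then the pattern repeats.
Decoding cuxom: c−10=s, u−6=o, x−10=n, o−6=i, m−10=c.

sonic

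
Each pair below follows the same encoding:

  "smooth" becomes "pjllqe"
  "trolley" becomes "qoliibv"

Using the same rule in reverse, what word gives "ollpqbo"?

Compare letters: s→p is +23, m→j is +23, o→l is +23 — a constant shift. Each letter is shifted forward by 23 in the alphabet (a Caesar shift of +23).
Decoding ollpqbo: o−23=r, l−23=o, l−23=o, p−23=s, q−23=t, b−23=e, o−23=r.

rooster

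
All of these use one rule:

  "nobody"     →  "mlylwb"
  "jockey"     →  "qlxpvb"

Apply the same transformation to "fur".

ufi

Letters are reflected about the middle of the alphabet (position → 25−position): Atbash.
Applying it to fur: f↔u, u↔f, r↔i.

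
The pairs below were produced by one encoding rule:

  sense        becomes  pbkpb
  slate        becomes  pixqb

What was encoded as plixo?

Each letter is shifted forward by 23 in the alphabet (a Caesar shift of +23).
Decoding plixo: p−23=s, l−23=o, i−23=l, x−23=a, o−23=r.

solar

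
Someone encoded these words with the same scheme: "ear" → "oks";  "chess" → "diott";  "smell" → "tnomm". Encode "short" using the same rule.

The shift depends on letter class: consonant r→s is +1, but vowel e→o is +10. The rule splits by letter class: vowels +10, consonants +1.
On short: s(cons)+1=t, h(cons)+1=i, o(vowel)+10=y, r(cons)+1=s, t(cons)+1=u.

tiysu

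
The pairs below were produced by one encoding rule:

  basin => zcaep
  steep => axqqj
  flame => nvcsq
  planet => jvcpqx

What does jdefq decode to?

prize

b(1)→z(25) and a(0)→c(2) fit y≡23x+2 (mod 26); the inverse of 23 mod 26 is 17. Each letter's alphabet position (a=0..z=25) is mapped through 23·x+2 mod 26 — an affine cipher.
Reversing it on jdefq: j(9)→17·(9−2)≡15=p; d(3)→17·(3−2)≡17=r; e(4)→17·(4−2)≡8=i; f(5)→17·(5−2)≡25=z; q(16)→17·(16−2)≡4=e (all mod 26).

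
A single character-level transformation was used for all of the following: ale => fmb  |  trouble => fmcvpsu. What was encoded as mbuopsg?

The output letters match the input read backwards, each shifted +1: ale reversed is ela. The word is reversed, then every letter is shifted forward by 1.
Reversing it on mbuopsg: shift back: m−1=l, b−1=a, u−1=t, o−1=n, p−1=o, s−1=r, g−1=f → latnorf; then reverse → frontal.

frontal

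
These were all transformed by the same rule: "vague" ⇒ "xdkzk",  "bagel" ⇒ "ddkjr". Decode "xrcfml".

In vague: v→x is +2, a→d is +3, g→k is +4, u→z is +5 — the shift increases by 1 each position. Letter i (0-indexed) is shifted by i+2, so successive shifts are 2, 3, 4, ….
Reversing it on xrcfml: x−2=v, r−3=o, c−4=y, f−5=a, m−6=g, l−7=e.

voyage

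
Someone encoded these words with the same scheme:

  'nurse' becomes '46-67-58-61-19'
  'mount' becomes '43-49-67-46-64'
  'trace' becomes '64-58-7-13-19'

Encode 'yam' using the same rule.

79-7-43

n(#14)→46 and u(#21)→67: differences scale by 3, so n = 3·pos + 4. With a=1..z=26, the number is 3·pos + 4.
For yam: y=25→79, a=1→7, m=13→43.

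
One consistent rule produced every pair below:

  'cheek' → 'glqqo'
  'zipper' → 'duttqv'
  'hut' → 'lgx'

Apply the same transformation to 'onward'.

aramvh

The shift depends on letter class: consonant c→g is +4, but vowel e→q is +12. The rule splits by letter class: vowels +12, consonants +4.
Applying it to onward: o(vowel)+12=a, n(cons)+4=r, w(cons)+4=a, a(vowel)+12=m, r(cons)+4=v, d(cons)+4=h.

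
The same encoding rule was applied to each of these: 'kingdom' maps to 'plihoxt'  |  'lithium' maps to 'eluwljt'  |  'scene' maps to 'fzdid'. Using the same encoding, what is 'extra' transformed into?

k(10)→p(15) and i(8)→l(11) fit y≡15x+21 (mod 26); the inverse of 15 mod 26 is 7. This is an affine cipher: with a=0,…,z=25, each position x becomes (15x+21) mod 26.
Applying it to extra: e(4)→15·4+21≡3=d; x(23)→15·23+21≡2=c; t(19)→15·19+21≡20=u; r(17)→15·17+21≡16=q; a(0)→15·0+21≡21=v (all mod 26).

dcuqv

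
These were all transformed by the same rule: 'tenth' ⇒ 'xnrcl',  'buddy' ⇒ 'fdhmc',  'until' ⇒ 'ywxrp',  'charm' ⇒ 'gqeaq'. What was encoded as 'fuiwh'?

blend

Shifts by position in tenth: pos 0: t→x (+4), pos 1: e→n (+9), pos 2: n→r (+4), pos 3: t→c (+9) — repeating every 2. It's a Vigenère-style cipher with numeric key [4,9]: position i shifts by key[i mod 2].
Reversing it on fuiwh: f−4=b, u−9=l, i−4=e, w−9=n, h−4=d.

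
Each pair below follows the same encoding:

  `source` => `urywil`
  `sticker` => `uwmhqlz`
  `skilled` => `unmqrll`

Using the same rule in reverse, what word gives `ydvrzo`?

In source: s→u is +2, o→r is +3, u→y is +4, r→w is +5 — the shift increases by 1 each position. Letter i (0-indexed) is shifted by i+2, so successive shifts are 2, 3, 4, ….
Undoing it on ydvrzo: y−2=w, d−3=a, v−4=r, r−5=m, z−6=t, o−7=h.

warmth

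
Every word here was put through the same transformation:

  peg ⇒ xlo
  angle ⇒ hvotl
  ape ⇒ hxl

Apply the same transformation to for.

The rule splits by letter class: vowels +7, consonants +8.
On for: f(cons)+8=n, o(vowel)+7=v, r(cons)+8=z.

nvz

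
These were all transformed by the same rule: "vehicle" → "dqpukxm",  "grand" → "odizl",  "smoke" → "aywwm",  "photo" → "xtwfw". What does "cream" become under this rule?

Shifts by position in vehicle: pos 0: v→d (+8), pos 1: e→q (+12), pos 2: h→p (+8), pos 3: i→u (+12) — repeating every 2. A repeating key of period 2 is used — shifts +8, +12 over and over.
Applying it to cream: c+8=k, r+12=d, e+8=m, a+12=m, m+8=u.

kdmmu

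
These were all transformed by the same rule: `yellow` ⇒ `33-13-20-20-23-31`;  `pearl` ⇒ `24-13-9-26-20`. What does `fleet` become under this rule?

14-20-13-13-28

y is letter #25 and maps to 33: an offset of 8. The number is (letter's place in the alphabet, a=1) + 8.
Applying it to fleet: f=6→14, l=12→20, e=5→13, e=5→13, t=20→28.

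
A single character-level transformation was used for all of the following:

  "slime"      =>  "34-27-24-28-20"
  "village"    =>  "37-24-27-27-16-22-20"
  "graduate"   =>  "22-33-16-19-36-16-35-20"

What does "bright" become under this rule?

17-33-24-22-23-35

s is letter #19 and maps to 34: an offset of 15. The number is (letter's place in the alphabet, a=1) + 15.
For bright: b=2→17, r=18→33, i=9→24, g=7→22, h=8→23, t=20→35.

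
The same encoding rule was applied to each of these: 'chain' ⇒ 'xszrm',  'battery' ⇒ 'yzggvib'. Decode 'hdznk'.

Letters are reflected about the middle of the alphabet (position → 25−position): Atbash.
Undoing it on hdznk: h↔s, d↔w, z↔a, n↔m, k↔p.

swamp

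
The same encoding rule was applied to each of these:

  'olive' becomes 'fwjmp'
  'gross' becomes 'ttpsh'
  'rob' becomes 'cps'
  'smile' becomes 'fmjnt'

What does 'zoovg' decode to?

funny

The word is reversed, then every letter is shifted forward by 1.
Decoding zoovg: shift back: z−1=y, o−1=n, o−1=n, v−1=u, g−1=f → ynnuf; then reverse → funny.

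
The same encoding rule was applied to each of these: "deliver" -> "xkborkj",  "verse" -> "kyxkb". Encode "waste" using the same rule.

The output letters match the input read backwards, each shifted +6: deliver reversed is reviled. Read the word backwards and shift each letter +6.
Applying it to waste: reverse → etsaw; then shift: e+6=k, t+6=z, s+6=y, a+6=g, w+6=c.

kzygc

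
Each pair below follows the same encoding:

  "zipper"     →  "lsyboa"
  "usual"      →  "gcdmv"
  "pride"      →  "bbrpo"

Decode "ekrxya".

It's a Vigenère-style cipher with numeric key [12,10,9]: position i shifts by key[i mod 3].
Reversing it on ekrxya: e−12=s, k−10=a, r−9=i, x−12=l, y−10=o, a−9=r.

sailor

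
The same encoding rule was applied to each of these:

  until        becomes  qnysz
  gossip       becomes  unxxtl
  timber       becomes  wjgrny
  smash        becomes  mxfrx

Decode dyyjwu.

The output letters match the input read backwards, each shifted +5: until reversed is litnu. Two steps: reverse the string, then apply a Caesar shift of +5.
Decoding dyyjwu: shift back: d−5=y, y−5=t, y−5=t, j−5=e, w−5=r, u−5=p → ytterp; then reverse → pretty.

pretty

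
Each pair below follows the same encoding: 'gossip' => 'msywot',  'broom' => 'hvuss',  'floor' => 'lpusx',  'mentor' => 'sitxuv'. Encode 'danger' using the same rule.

Shifts by position in gossip: pos 0: g→m (+6), pos 1: o→s (+4), pos 2: s→y (+6), pos 3: s→w (+4) — repeating every 2. The shifts repeat in a cycle of length 2: positions 0,1,… shift by +6, +4, then the pattern repeats.
For danger: d+6=j, a+4=e, n+6=t, g+4=k, e+6=k, r+4=v.

jetkkv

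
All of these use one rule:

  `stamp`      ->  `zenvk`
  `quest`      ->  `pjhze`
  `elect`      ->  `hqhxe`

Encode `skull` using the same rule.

zljqq

This is an affine cipher: with a=0,…,z=25, each position x becomes (5x+13) mod 26.
For skull: s(18)→5·18+13≡25=z; k(10)→5·10+13≡11=l; u(20)→5·20+13≡9=j; l(11)→5·11+13≡16=q; l(11)→5·11+13≡16=q (all mod 26).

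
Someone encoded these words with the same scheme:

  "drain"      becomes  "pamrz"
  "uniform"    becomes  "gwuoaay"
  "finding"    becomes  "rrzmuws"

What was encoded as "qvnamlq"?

embrace

Shifts by position in drain: pos 0: d→p (+12), pos 1: r→a (+9), pos 2: a→m (+12), pos 3: i→r (+9) — repeating every 2. It's a Vigenère-style cipher with numeric key [12,9]: position i shifts by key[i mod 2].
Undoing it on qvnamlq: q−12=e, v−9=m, n−12=b, a−9=r, m−12=a, l−9=c, q−12=e.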